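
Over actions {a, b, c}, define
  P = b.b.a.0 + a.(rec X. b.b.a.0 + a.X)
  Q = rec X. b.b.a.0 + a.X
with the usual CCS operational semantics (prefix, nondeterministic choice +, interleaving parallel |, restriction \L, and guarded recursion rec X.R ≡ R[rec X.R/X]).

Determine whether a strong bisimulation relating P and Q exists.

bisimilar

LTS(P): 5 reachable states
  p0 = b.b.a.0 + a.(rec X. b.b.a.0 + a.X) :: —a→ p1, —b→ p2
  p1 = rec X. b.b.a.0 + a.X :: —a→ p1, —b→ p2
  p2 = b.a.0 :: —b→ p3
  p3 = a.0 :: —a→ p4
  p4 = 0 :: ·
LTS(Q): 4 reachable states
  q0 = rec X. b.b.a.0 + a.X :: —a→ q0, —b→ q1
  q1 = b.a.0 :: —b→ q2
  q2 = a.0 :: —a→ q3
  q3 = 0 :: ·
Coarsest stable partition (strong bisimilarity classes):
  B0 = {p0, p1, q0}
  B1 = {p2, q1}
  B2 = {p3, q2}
  B3 = {p4, q3}
p0 ∈ B0, q0 ∈ B0 → same block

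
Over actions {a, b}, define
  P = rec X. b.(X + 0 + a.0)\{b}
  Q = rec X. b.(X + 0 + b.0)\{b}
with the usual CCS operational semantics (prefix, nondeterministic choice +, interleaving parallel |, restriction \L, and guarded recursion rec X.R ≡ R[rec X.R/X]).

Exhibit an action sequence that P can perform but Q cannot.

ba

LTS(P): 3 reachable states
  m0 = rec X. b.(X + 0 + a.0)\{b} ⊢ ··b··> m1
  m1 = ((rec X. b.(X + 0 + a.0)\{b}) + 0 + a.0)\{b} ⊢ ··a··> m2
  m2 = 0\{b} ⊢ ∅
LTS(Q): 2 reachable states
  n0 = rec X. b.(X + 0 + b.0)\{b} ⊢ ··b··> n1
  n1 = ((rec X. b.(X + 0 + b.0)\{b}) + 0 + b.0)\{b} ⊢ ∅
Executing ba from P (initial set {m0}):
  step 1 (b): {m1}
  step 2 (a): {m2}
  — P admits the full trace.
Executing ba from Q (initial set {n0}):
  step 1 (b): {n1}
  step 2 (a): ∅ (Q stuck)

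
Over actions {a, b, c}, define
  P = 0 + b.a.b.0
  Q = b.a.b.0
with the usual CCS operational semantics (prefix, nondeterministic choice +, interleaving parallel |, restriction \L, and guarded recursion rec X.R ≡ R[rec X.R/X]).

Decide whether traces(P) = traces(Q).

Reachable graph of P (4 states):
  s0 = 0 + b.a.b.0 ⊢ =b=> s1
  s1 = a.b.0 ⊢ =a=> s2
  s2 = b.0 ⊢ =b=> s3
  s3 = 0 ⊢ ∅
Reachable graph of Q (4 states):
  t0 = b.a.b.0 ⊢ =b=> t1
  t1 = a.b.0 ⊢ =a=> t2
  t2 = b.0 ⊢ =b=> t3
  t3 = 0 ⊢ ∅
Bisimilarity quotient blocks:
  B0 = {s0, t0}
  B1 = {s1, t1}
  B2 = {s2, t2}
  B3 = {s3, t3}
s0 ∈ B0, t0 ∈ B0 → same block
Bisimilar ⇒ trace-equivalent.

traces(P) = traces(Q)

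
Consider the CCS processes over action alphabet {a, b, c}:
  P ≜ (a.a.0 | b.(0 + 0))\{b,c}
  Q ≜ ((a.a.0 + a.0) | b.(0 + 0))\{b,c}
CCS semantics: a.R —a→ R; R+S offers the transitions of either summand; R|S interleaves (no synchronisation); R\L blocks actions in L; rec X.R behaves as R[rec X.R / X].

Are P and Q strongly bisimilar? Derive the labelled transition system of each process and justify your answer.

P ≁ Q

Reachable graph of P (3 states):
  m0 = (a.a.0 | b.(0 + 0))\{b,c} | --a--▸ m1
  m1 = (a.0 | b.(0 + 0))\{b,c} | --a--▸ m2
  m2 = (0 | b.(0 + 0))\{b,c} | (no moves)
Reachable graph of Q (3 states):
  n0 = ((a.a.0 + a.0) | b.(0 + 0))\{b,c} | --a--▸ n1, --a--▸ n2
  n1 = (0 | b.(0 + 0))\{b,c} | (no moves)
  n2 = (a.0 | b.(0 + 0))\{b,c} | --a--▸ n1
Bisimilarity quotient blocks:
  B0 = {m0}
  B1 = {m1, n2}
  B2 = {m2, n1}
  B3 = {n0}
m0 ∈ B0, n0 ∈ B3 → different blocks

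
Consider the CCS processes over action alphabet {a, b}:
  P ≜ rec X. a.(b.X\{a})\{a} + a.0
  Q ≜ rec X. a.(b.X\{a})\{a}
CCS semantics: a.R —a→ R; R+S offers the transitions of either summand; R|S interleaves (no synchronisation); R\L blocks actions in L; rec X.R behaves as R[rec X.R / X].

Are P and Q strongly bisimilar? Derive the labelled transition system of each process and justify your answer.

P ≁ Q

Reachable graph of P (4 states):
  m0 = rec X. a.(b.X\{a})\{a} + a.0 :: --a--▸ m1, --a--▸ m2
  m1 = (b.(rec X. a.(b.X\{a})\{a} + a.0)\{a})\{a} :: --b--▸ m3
  m2 = 0 :: (no moves)
  m3 = (rec X. a.(b.X\{a})\{a} + a.0)\{a}\{a} :: (no moves)
Reachable graph of Q (3 states):
  n0 = rec X. a.(b.X\{a})\{a} :: --a--▸ n1
  n1 = (b.(rec X. a.(b.X\{a})\{a})\{a})\{a} :: --b--▸ n2
  n2 = (rec X. a.(b.X\{a})\{a})\{a}\{a} :: (no moves)
Bisimilarity quotient blocks:
  B0 = {m0}
  B1 = {m2, m3, n2}
  B2 = {m1, n1}
  B3 = {n0}
m0 ∈ B0, n0 ∈ B3 → different blocks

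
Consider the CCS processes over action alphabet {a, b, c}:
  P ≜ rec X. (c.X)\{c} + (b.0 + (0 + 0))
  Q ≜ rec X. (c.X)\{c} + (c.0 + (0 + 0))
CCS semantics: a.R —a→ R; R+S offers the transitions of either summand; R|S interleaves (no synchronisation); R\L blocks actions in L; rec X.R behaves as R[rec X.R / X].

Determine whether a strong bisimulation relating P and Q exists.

P ≁ Q

Reachable graph of P (2 states):
  m0 = rec X. (c.X)\{c} + (b.0 + (0 + 0)) → =b=> m1
  m1 = 0 → deadlocked
Reachable graph of Q (2 states):
  n0 = rec X. (c.X)\{c} + (c.0 + (0 + 0)) → =c=> n1
  n1 = 0 → deadlocked
Partition-refinement fixed point:
  B0 = {m0}
  B1 = {m1, n1}
  B2 = {n0}
m0 ∈ B0, n0 ∈ B2 → different blocks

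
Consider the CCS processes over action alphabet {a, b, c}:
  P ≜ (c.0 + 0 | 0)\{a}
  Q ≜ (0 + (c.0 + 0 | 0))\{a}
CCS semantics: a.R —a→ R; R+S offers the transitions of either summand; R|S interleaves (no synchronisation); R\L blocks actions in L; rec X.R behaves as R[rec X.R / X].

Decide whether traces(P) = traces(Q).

traces(P) = traces(Q)

LTS(P): 2 reachable states
  p0 = (c.0 + 0 | 0)\{a} :: --c--▸ p1
  p1 = 0\{a} :: stopped
LTS(Q): 2 reachable states
  q0 = (0 + (c.0 + 0 | 0))\{a} :: --c--▸ q1
  q1 = 0\{a} :: stopped
Partition-refinement fixed point:
  B0 = {p0, q0}
  B1 = {p1, q1}
p0 ∈ B0, q0 ∈ B0 → same block
Bisimilar ⇒ trace-equivalent.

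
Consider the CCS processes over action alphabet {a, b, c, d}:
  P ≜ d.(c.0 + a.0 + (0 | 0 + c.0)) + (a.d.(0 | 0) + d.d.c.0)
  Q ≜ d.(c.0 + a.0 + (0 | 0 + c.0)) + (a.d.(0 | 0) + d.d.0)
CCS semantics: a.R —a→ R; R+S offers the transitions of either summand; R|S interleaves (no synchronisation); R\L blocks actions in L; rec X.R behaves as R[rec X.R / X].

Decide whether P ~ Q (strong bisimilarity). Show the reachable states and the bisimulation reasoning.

not bisimilar

Reachable graph of P (7 states):
  u0 = d.(c.0 + a.0 + (0 | 0 + c.0)) + (a.d.(0 | 0) + d.d.c.0) → ··a··> u1, ··d··> u2, ··d··> u3
  u1 = d.(0 | 0) → ··d··> u4
  u2 = c.0 + a.0 + (0 | 0 + c.0) → ··a··> u5, ··c··> u5
  u3 = d.c.0 → ··d··> u6
  u4 = 0 | 0 → ·
  u5 = 0 → ·
  u6 = c.0 → ··c··> u5
Reachable graph of Q (6 states):
  v0 = d.(c.0 + a.0 + (0 | 0 + c.0)) + (a.d.(0 | 0) + d.d.0) → ··a··> v1, ··d··> v2, ··d··> v3
  v1 = d.(0 | 0) → ··d··> v4
  v2 = c.0 + a.0 + (0 | 0 + c.0) → ··a··> v5, ··c··> v5
  v3 = d.0 → ··d··> v5
  v4 = 0 | 0 → ·
  v5 = 0 → ·
Partition-refinement fixed point:
  B0 = {u0}
  B1 = {u3}
  B2 = {u6}
  B3 = {u4, u5, v4, v5}
  B4 = {u1, v1, v3}
  B5 = {u2, v2}
  B6 = {v0}
u0 ∈ B0, v0 ∈ B6 → different blocks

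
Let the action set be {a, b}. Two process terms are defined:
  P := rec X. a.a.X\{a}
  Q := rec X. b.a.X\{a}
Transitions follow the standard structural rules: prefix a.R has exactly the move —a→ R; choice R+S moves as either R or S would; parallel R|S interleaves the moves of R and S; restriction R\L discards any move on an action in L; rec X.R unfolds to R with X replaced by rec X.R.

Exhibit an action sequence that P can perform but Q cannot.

Reachable graph of P (3 states):
  p0 = rec X. a.a.X\{a} :: =a=> p1
  p1 = a.(rec X. a.a.X\{a})\{a} :: =a=> p2
  p2 = (rec X. a.a.X\{a})\{a} :: (no moves)
Reachable graph of Q (4 states):
  q0 = rec X. b.a.X\{a} :: =b=> q1
  q1 = a.(rec X. b.a.X\{a})\{a} :: =a=> q2
  q2 = (rec X. b.a.X\{a})\{a} :: =b=> q3
  q3 = (a.(rec X. b.a.X\{a})\{a})\{a} :: (no moves)
Trace ⟨a⟩ through P, begin at {p0}:
  step 1 (a): {p1}
  ✓ P
Trace ⟨a⟩ through Q, begin at {q0}:
  step 1 (a): ∅ (Q stuck)

a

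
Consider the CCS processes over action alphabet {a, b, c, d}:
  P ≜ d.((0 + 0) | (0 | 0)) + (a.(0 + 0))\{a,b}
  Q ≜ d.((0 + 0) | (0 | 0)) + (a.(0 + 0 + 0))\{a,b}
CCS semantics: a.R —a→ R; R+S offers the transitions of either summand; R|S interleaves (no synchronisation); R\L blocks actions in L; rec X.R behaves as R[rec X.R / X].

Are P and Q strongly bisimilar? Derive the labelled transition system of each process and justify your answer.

YES

LTS(P): 2 reachable states
  u0 = d.((0 + 0) | (0 | 0)) + (a.(0 + 0))\{a,b} → ··d··> u1
  u1 = (0 + 0) | (0 | 0) → ∅
LTS(Q): 2 reachable states
  v0 = d.((0 + 0) | (0 | 0)) + (a.(0 + 0 + 0))\{a,b} → ··d··> v1
  v1 = (0 + 0) | (0 | 0) → ∅
Partition-refinement fixed point:
  B0 = {u0, v0}
  B1 = {u1, v1}
u0 ∈ B0, v0 ∈ B0 → same block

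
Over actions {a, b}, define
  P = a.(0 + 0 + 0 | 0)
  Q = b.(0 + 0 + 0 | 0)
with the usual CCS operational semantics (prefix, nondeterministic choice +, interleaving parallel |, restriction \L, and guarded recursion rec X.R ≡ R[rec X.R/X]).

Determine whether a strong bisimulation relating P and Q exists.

P's transition system — 2 states:
  u0 = a.(0 + 0 + 0 | 0) ⊢ --a--▸ u1
  u1 = 0 + 0 + 0 | 0 ⊢ ·
Q's transition system — 2 states:
  v0 = b.(0 + 0 + 0 | 0) ⊢ --b--▸ v1
  v1 = 0 + 0 + 0 | 0 ⊢ ·
Coarsest stable partition (strong bisimilarity classes):
  B0 = {u0}
  B1 = {u1, v1}
  B2 = {v0}
u0 ∈ B0, v0 ∈ B2 → different blocks

not bisimilar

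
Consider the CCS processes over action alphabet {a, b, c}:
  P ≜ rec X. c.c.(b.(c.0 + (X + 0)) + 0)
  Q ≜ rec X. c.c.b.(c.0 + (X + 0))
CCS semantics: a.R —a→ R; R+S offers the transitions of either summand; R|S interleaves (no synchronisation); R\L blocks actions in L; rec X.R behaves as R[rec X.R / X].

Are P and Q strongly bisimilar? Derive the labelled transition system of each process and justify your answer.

LTS(P): 5 reachable states
  u0 = rec X. c.c.(b.(c.0 + (X + 0)) + 0) has moves ··c··> u1
  u1 = c.(b.(c.0 + ((rec X. c.c.(b.(c.0 + (X + 0)) + 0)) + 0)) + 0) has moves ··c··> u2
  u2 = b.(c.0 + ((rec X. c.c.(b.(c.0 + (X + 0)) + 0)) + 0)) + 0 has moves ··b··> u3
  u3 = c.0 + ((rec X. c.c.(b.(c.0 + (X + 0)) + 0)) + 0) has moves ··c··> u1, ··c··> u4
  u4 = 0 has moves ∅
LTS(Q): 5 reachable states
  v0 = rec X. c.c.b.(c.0 + (X + 0)) has moves ··c··> v1
  v1 = c.b.(c.0 + ((rec X. c.c.b.(c.0 + (X + 0))) + 0)) has moves ··c··> v2
  v2 = b.(c.0 + ((rec X. c.c.b.(c.0 + (X + 0))) + 0)) has moves ··b··> v3
  v3 = c.0 + ((rec X. c.c.b.(c.0 + (X + 0))) + 0) has moves ··c··> v1, ··c··> v4
  v4 = 0 has moves ∅
Coarsest stable partition (strong bisimilarity classes):
  B0 = {u0, v0}
  B1 = {u1, v1}
  B2 = {u2, v2}
  B3 = {u3, v3}
  B4 = {u4, v4}
u0 ∈ B0, v0 ∈ B0 → same block

P ~ Q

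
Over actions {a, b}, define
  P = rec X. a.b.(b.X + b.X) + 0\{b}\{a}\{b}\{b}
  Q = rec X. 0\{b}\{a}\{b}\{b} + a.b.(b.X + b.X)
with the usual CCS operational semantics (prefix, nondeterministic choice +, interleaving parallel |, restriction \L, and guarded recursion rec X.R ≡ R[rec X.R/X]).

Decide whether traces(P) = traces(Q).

trace-equivalent

P's transition system — 3 states:
  p0 = rec X. a.b.(b.X + b.X) + 0\{b}\{a}\{b}\{b} :: —a→ p1
  p1 = b.(b.(rec X. a.b.(b.X + b.X) + 0\{b}\{a}\{b}\{b}) + b.(rec X. a.b.(b.X + b.X) + 0\{b}\{a}\{b}\{b})) :: —b→ p2
  p2 = b.(rec X. a.b.(b.X + b.X) + 0\{b}\{a}\{b}\{b}) + b.(rec X. a.b.(b.X + b.X) + 0\{b}\{a}\{b}\{b}) :: —b→ p0
Q's transition system — 3 states:
  q0 = rec X. 0\{b}\{a}\{b}\{b} + a.b.(b.X + b.X) :: —a→ q1
  q1 = b.(b.(rec X. 0\{b}\{a}\{b}\{b} + a.b.(b.X + b.X)) + b.(rec X. 0\{b}\{a}\{b}\{b} + a.b.(b.X + b.X))) :: —b→ q2
  q2 = b.(rec X. 0\{b}\{a}\{b}\{b} + a.b.(b.X + b.X)) + b.(rec X. 0\{b}\{a}\{b}\{b} + a.b.(b.X + b.X)) :: —b→ q0
Coarsest stable partition (strong bisimilarity classes):
  B0 = {p0, q0}
  B1 = {p1, q1}
  B2 = {p2, q2}
p0 ∈ B0, q0 ∈ B0 → same block
Bisimilar ⇒ trace-equivalent.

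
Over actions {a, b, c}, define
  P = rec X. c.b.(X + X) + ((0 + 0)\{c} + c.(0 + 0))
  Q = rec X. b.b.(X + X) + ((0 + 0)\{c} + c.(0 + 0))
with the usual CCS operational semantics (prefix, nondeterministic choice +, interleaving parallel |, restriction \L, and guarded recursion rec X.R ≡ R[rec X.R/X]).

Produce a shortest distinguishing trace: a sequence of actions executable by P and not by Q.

Reachable graph of P (4 states):
  p0 = rec X. c.b.(X + X) + ((0 + 0)\{c} + c.(0 + 0)) has moves =c=> p1, =c=> p2
  p1 = 0 + 0 has moves (no moves)
  p2 = b.((rec X. c.b.(X + X) + ((0 + 0)\{c} + c.(0 + 0))) + (rec X. c.b.(X + X) + ((0 + 0)\{c} + c.(0 + 0)))) has moves =b=> p3
  p3 = (rec X. c.b.(X + X) + ((0 + 0)\{c} + c.(0 + 0))) + (rec X. c.b.(X + X) + ((0 + 0)\{c} + c.(0 + 0))) has moves =c=> p1, =c=> p2
Reachable graph of Q (4 states):
  q0 = rec X. b.b.(X + X) + ((0 + 0)\{c} + c.(0 + 0)) has moves =b=> q1, =c=> q2
  q1 = b.((rec X. b.b.(X + X) + ((0 + 0)\{c} + c.(0 + 0))) + (rec X. b.b.(X + X) + ((0 + 0)\{c} + c.(0 + 0)))) has moves =b=> q3
  q2 = 0 + 0 has moves (no moves)
  q3 = (rec X. b.b.(X + X) + ((0 + 0)\{c} + c.(0 + 0))) + (rec X. b.b.(X + X) + ((0 + 0)\{c} + c.(0 + 0))) has moves =b=> q1, =c=> q2
Executing cb from P (initial set {p0}):
  [1] c ⇒ {p1, p2}
  [2] b ⇒ {p3}
  — P admits the full trace.
Executing cb from Q (initial set {q0}):
  [1] c ⇒ {q2}
  [2] b ⇒ no successor for Q

cb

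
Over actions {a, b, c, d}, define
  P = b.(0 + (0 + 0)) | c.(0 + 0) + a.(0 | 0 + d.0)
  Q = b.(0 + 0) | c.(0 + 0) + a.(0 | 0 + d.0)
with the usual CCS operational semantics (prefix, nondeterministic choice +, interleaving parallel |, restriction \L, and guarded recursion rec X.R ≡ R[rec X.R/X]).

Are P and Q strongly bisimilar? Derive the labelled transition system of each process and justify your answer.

LTS(P): 6 reachable states
  u0 = b.(0 + (0 + 0)) | c.(0 + 0) + a.(0 | 0 + d.0) | --a--▸ u1, --b--▸ u2, --c--▸ u3
  u1 = 0 | 0 + d.0 | --d--▸ u4
  u2 = (0 + (0 + 0)) | c.(0 + 0) | --c--▸ u5
  u3 = b.(0 + (0 + 0)) | (0 + 0) | --b--▸ u5
  u4 = 0 | deadlocked
  u5 = (0 + (0 + 0)) | (0 + 0) | deadlocked
LTS(Q): 6 reachable states
  v0 = b.(0 + 0) | c.(0 + 0) + a.(0 | 0 + d.0) | --a--▸ v1, --b--▸ v2, --c--▸ v3
  v1 = 0 | 0 + d.0 | --d--▸ v4
  v2 = (0 + 0) | c.(0 + 0) | --c--▸ v5
  v3 = b.(0 + 0) | (0 + 0) | --b--▸ v5
  v4 = 0 | deadlocked
  v5 = (0 + 0) | (0 + 0) | deadlocked
Coarsest stable partition (strong bisimilarity classes):
  B0 = {u0, v0}
  B1 = {u1, v1}
  B2 = {u4, u5, v4, v5}
  B3 = {u3, v3}
  B4 = {u2, v2}
u0 ∈ B0, v0 ∈ B0 → same block

bisimilar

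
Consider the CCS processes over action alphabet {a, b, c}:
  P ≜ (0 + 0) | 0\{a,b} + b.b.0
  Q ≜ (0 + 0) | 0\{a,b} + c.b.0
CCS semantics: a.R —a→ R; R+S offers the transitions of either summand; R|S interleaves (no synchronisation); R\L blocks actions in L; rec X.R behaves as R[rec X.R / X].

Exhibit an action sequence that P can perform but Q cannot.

P's transition system — 3 states:
  u0 = (0 + 0) | 0\{a,b} + b.b.0 has moves --b--▸ u1
  u1 = b.0 has moves --b--▸ u2
  u2 = 0 has moves deadlocked
Q's transition system — 3 states:
  v0 = (0 + 0) | 0\{a,b} + c.b.0 has moves --c--▸ v1
  v1 = b.0 has moves --b--▸ v2
  v2 = 0 has moves deadlocked
Run σ = ⟨b⟩ on P: start {u0}
  [1] b ⇒ {u1}
  P completes σ.
Run σ = ⟨b⟩ on Q: start {v0}
  [1] b ⇒ ∅  — Q cannot continue

b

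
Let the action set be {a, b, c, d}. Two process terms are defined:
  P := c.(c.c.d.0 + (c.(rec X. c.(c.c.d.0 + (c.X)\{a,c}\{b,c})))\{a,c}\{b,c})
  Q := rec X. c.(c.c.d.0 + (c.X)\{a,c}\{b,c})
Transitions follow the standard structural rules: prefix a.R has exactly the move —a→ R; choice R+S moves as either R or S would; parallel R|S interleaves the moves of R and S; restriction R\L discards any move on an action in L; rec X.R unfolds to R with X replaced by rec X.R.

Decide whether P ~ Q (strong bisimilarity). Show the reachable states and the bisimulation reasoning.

Reachable graph of P (5 states):
  u0 = c.(c.c.d.0 + (c.(rec X. c.(c.c.d.0 + (c.X)\{a,c}\{b,c})))\{a,c}\{b,c}) ⊢ -c-> u1
  u1 = c.c.d.0 + (c.(rec X. c.(c.c.d.0 + (c.X)\{a,c}\{b,c})))\{a,c}\{b,c} ⊢ -c-> u2
  u2 = c.d.0 ⊢ -c-> u3
  u3 = d.0 ⊢ -d-> u4
  u4 = 0 ⊢ (no moves)
Reachable graph of Q (5 states):
  v0 = rec X. c.(c.c.d.0 + (c.X)\{a,c}\{b,c}) ⊢ -c-> v1
  v1 = c.c.d.0 + (c.(rec X. c.(c.c.d.0 + (c.X)\{a,c}\{b,c})))\{a,c}\{b,c} ⊢ -c-> v2
  v2 = c.d.0 ⊢ -c-> v3
  v3 = d.0 ⊢ -d-> v4
  v4 = 0 ⊢ (no moves)
Partition-refinement fixed point:
  B0 = {u0, v0}
  B1 = {u1, v1}
  B2 = {u2, v2}
  B3 = {u3, v3}
  B4 = {u4, v4}
u0 ∈ B0, v0 ∈ B0 → same block

bisimilar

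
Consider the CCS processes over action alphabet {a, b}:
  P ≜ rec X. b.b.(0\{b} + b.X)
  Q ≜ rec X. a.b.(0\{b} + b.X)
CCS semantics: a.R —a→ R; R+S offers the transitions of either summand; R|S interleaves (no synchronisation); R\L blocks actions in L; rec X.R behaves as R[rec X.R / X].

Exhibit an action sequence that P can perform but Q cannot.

Reachable graph of P (3 states):
  s0 = rec X. b.b.(0\{b} + b.X) | =b=> s1
  s1 = b.(0\{b} + b.(rec X. b.b.(0\{b} + b.X))) | =b=> s2
  s2 = 0\{b} + b.(rec X. b.b.(0\{b} + b.X)) | =b=> s0
Reachable graph of Q (3 states):
  t0 = rec X. a.b.(0\{b} + b.X) | =a=> t1
  t1 = b.(0\{b} + b.(rec X. a.b.(0\{b} + b.X))) | =b=> t2
  t2 = 0\{b} + b.(rec X. a.b.(0\{b} + b.X)) | =b=> t0
Trace ⟨b⟩ through P, begin at {s0}:
  step 1 (b): {s1}
  P completes σ.
Trace ⟨b⟩ through Q, begin at {t0}:
  step 1 (b): ∅ (Q stuck)

b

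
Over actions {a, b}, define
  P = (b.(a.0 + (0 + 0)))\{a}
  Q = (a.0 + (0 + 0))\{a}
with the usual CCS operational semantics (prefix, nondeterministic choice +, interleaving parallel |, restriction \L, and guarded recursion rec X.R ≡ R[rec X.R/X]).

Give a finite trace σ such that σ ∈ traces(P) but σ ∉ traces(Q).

b

LTS(P): 2 reachable states
  p0 = (b.(a.0 + (0 + 0)))\{a} | ··b··> p1
  p1 = (a.0 + (0 + 0))\{a} | ∅
LTS(Q): 1 reachable states
  q0 = (a.0 + (0 + 0))\{a} | ∅
Trace ⟨b⟩ through P, begin at {p0}:
  [1] b ⇒ {p1}
  ✓ P
Trace ⟨b⟩ through Q, begin at {q0}:
  [1] b ⇒ ∅ (Q stuck)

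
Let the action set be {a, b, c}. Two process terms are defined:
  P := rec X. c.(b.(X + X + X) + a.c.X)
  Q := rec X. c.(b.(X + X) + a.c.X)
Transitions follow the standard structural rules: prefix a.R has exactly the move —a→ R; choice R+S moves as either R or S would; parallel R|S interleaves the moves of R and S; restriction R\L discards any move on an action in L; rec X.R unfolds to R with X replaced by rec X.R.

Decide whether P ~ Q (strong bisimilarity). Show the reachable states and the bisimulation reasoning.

P ~ Q

P's transition system — 4 states:
  p0 = rec X. c.(b.(X + X + X) + a.c.X) has moves —c→ p1
  p1 = b.((rec X. c.(b.(X + X + X) + a.c.X)) + (rec X. c.(b.(X + X + X) + a.c.X)) + (rec X. c.(b.(X + X + X) + a.c.X))) + a.c.(rec X. c.(b.(X + X + X) + a.c.X)) has moves —a→ p2, —b→ p3
  p2 = c.(rec X. c.(b.(X + X + X) + a.c.X)) has moves —c→ p0
  p3 = (rec X. c.(b.(X + X + X) + a.c.X)) + (rec X. c.(b.(X + X + X) + a.c.X)) + (rec X. c.(b.(X + X + X) + a.c.X)) has moves —c→ p1
Q's transition system — 4 states:
  q0 = rec X. c.(b.(X + X) + a.c.X) has moves —c→ q1
  q1 = b.((rec X. c.(b.(X + X) + a.c.X)) + (rec X. c.(b.(X + X) + a.c.X))) + a.c.(rec X. c.(b.(X + X) + a.c.X)) has moves —a→ q2, —b→ q3
  q2 = c.(rec X. c.(b.(X + X) + a.c.X)) has moves —c→ q0
  q3 = (rec X. c.(b.(X + X) + a.c.X)) + (rec X. c.(b.(X + X) + a.c.X)) has moves —c→ q1
Bisimilarity quotient blocks:
  B0 = {p0, p3, q0, q3}
  B1 = {p1, q1}
  B2 = {p2, q2}
p0 ∈ B0, q0 ∈ B0 → same block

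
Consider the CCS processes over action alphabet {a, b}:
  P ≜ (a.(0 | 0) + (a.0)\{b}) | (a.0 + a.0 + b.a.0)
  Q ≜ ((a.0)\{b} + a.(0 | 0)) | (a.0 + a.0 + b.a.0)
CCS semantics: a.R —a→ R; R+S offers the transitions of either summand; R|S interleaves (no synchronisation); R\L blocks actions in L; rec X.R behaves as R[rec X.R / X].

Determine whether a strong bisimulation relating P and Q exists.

LTS(P): 9 reachable states
  s0 = (a.(0 | 0) + (a.0)\{b}) | (a.0 + a.0 + b.a.0) has moves ··a··> s1, ··a··> s2, ··a··> s3, ··b··> s4
  s1 = (a.(0 | 0) + (a.0)\{b}) | 0 has moves ··a··> s5, ··a··> s6
  s2 = 0 | 0 | (a.0 + a.0 + b.a.0) has moves ··a··> s5, ··b··> s7
  s3 = 0\{b} | (a.0 + a.0 + b.a.0) has moves ··a··> s6, ··b··> s8
  s4 = (a.(0 | 0) + (a.0)\{b}) | a.0 has moves ··a··> s1, ··a··> s7, ··a··> s8
  s5 = 0 | 0 | 0 has moves ·
  s6 = 0\{b} | 0 has moves ·
  s7 = 0 | 0 | a.0 has moves ··a··> s5
  s8 = 0\{b} | a.0 has moves ··a··> s6
LTS(Q): 9 reachable states
  t0 = ((a.0)\{b} + a.(0 | 0)) | (a.0 + a.0 + b.a.0) has moves ··a··> t1, ··a··> t2, ··a··> t3, ··b··> t4
  t1 = ((a.0)\{b} + a.(0 | 0)) | 0 has moves ··a··> t5, ··a··> t6
  t2 = 0 | 0 | (a.0 + a.0 + b.a.0) has moves ··a··> t5, ··b··> t7
  t3 = 0\{b} | (a.0 + a.0 + b.a.0) has moves ··a··> t6, ··b··> t8
  t4 = ((a.0)\{b} + a.(0 | 0)) | a.0 has moves ··a··> t1, ··a··> t7, ··a··> t8
  t5 = 0 | 0 | 0 has moves ·
  t6 = 0\{b} | 0 has moves ·
  t7 = 0 | 0 | a.0 has moves ··a··> t5
  t8 = 0\{b} | a.0 has moves ··a··> t6
Coarsest stable partition (strong bisimilarity classes):
  B0 = {s0, t0}
  B1 = {s4, t4}
  B2 = {s1, s7, s8, t1, t7, t8}
  B3 = {s5, s6, t5, t6}
  B4 = {s2, s3, t2, t3}
s0 ∈ B0, t0 ∈ B0 → same block

P ~ Q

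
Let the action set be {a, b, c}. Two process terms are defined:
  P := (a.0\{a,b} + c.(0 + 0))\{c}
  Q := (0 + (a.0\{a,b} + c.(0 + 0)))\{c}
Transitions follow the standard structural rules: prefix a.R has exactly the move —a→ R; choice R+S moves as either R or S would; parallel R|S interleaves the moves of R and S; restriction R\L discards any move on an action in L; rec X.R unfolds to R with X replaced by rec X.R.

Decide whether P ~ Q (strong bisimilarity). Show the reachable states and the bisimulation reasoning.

bisimilar

P's transition system — 2 states:
  m0 = (a.0\{a,b} + c.(0 + 0))\{c} ⊢ --a--▸ m1
  m1 = 0\{a,b}\{c} ⊢ deadlocked
Q's transition system — 2 states:
  n0 = (0 + (a.0\{a,b} + c.(0 + 0)))\{c} ⊢ --a--▸ n1
  n1 = 0\{a,b}\{c} ⊢ deadlocked
Coarsest stable partition (strong bisimilarity classes):
  B0 = {m0, n0}
  B1 = {m1, n1}
m0 ∈ B0, n0 ∈ B0 → same block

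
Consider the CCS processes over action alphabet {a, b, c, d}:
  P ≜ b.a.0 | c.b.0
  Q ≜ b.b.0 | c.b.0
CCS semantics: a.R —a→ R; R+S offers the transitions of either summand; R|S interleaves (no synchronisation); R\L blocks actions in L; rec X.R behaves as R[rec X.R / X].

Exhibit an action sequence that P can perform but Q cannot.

P's transition system — 9 states:
  p0 = b.a.0 | c.b.0 → --b--▸ p1, --c--▸ p2
  p1 = a.0 | c.b.0 → --a--▸ p3, --c--▸ p4
  p2 = b.a.0 | b.0 → --b--▸ p4, --b--▸ p5
  p3 = 0 | c.b.0 → --c--▸ p6
  p4 = a.0 | b.0 → --a--▸ p6, --b--▸ p7
  p5 = b.a.0 | 0 → --b--▸ p7
  p6 = 0 | b.0 → --b--▸ p8
  p7 = a.0 | 0 → --a--▸ p8
  p8 = 0 | 0 → (no moves)
Q's transition system — 9 states:
  q0 = b.b.0 | c.b.0 → --b--▸ q1, --c--▸ q2
  q1 = b.0 | c.b.0 → --b--▸ q3, --c--▸ q4
  q2 = b.b.0 | b.0 → --b--▸ q4, --b--▸ q5
  q3 = 0 | c.b.0 → --c--▸ q6
  q4 = b.0 | b.0 → --b--▸ q6, --b--▸ q7
  q5 = b.b.0 | 0 → --b--▸ q7
  q6 = 0 | b.0 → --b--▸ q8
  q7 = b.0 | 0 → --b--▸ q8
  q8 = 0 | 0 → (no moves)
Executing ba from P (initial set {p0}):
  after b @ step 1: {p1}
  after a @ step 2: {p3}
  — P admits the full trace.
Executing ba from Q (initial set {q0}):
  after b @ step 1: {q1}
  after a @ step 2: ∅  — Q cannot continue

ba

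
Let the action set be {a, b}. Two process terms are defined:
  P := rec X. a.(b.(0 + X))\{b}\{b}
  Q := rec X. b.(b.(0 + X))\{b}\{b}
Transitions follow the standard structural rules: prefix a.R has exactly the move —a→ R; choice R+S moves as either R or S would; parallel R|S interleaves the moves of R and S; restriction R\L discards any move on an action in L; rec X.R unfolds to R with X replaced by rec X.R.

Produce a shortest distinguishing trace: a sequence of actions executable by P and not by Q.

a

LTS(P): 2 reachable states
  s0 = rec X. a.(b.(0 + X))\{b}\{b} :: —a→ s1
  s1 = (b.(0 + (rec X. a.(b.(0 + X))\{b}\{b})))\{b}\{b} :: ∅
LTS(Q): 2 reachable states
  t0 = rec X. b.(b.(0 + X))\{b}\{b} :: —b→ t1
  t1 = (b.(0 + (rec X. b.(b.(0 + X))\{b}\{b})))\{b}\{b} :: ∅
Executing a from P (initial set {s0}):
  after a @ step 1: {s1}
  ✓ P
Executing a from Q (initial set {t0}):
  after a @ step 1: ∅ (Q stuck)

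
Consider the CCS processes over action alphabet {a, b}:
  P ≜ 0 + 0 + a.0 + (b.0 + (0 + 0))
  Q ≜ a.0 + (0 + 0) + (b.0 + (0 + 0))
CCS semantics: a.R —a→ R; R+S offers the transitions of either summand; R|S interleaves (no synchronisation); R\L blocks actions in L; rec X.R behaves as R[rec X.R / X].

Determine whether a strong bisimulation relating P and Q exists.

P ~ Q

P's transition system — 2 states:
  p0 = 0 + 0 + a.0 + (b.0 + (0 + 0)) | ··a··> p1, ··b··> p1
  p1 = 0 | ·
Q's transition system — 2 states:
  q0 = a.0 + (0 + 0) + (b.0 + (0 + 0)) | ··a··> q1, ··b··> q1
  q1 = 0 | ·
Partition-refinement fixed point:
  B0 = {p0, q0}
  B1 = {p1, q1}
p0 ∈ B0, q0 ∈ B0 → same block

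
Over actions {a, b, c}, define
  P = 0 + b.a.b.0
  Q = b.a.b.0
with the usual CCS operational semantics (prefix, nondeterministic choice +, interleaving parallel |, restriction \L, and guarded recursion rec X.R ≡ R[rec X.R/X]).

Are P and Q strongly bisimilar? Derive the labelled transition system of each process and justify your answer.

LTS(P): 4 reachable states
  u0 = 0 + b.a.b.0 → --b--▸ u1
  u1 = a.b.0 → --a--▸ u2
  u2 = b.0 → --b--▸ u3
  u3 = 0 → deadlocked
LTS(Q): 4 reachable states
  v0 = b.a.b.0 → --b--▸ v1
  v1 = a.b.0 → --a--▸ v2
  v2 = b.0 → --b--▸ v3
  v3 = 0 → deadlocked
Partition-refinement fixed point:
  B0 = {u0, v0}
  B1 = {u1, v1}
  B2 = {u2, v2}
  B3 = {u3, v3}
u0 ∈ B0, v0 ∈ B0 → same block

P ~ Q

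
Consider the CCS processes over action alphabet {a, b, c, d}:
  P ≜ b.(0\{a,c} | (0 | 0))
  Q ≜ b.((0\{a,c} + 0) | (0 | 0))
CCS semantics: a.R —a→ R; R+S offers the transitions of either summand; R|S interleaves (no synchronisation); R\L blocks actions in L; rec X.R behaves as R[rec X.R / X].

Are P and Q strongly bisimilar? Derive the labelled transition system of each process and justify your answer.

bisimilar

P's transition system — 2 states:
  p0 = b.(0\{a,c} | (0 | 0)) → --b--▸ p1
  p1 = 0\{a,c} | (0 | 0) → (no moves)
Q's transition system — 2 states:
  q0 = b.((0\{a,c} + 0) | (0 | 0)) → --b--▸ q1
  q1 = (0\{a,c} + 0) | (0 | 0) → (no moves)
Partition-refinement fixed point:
  B0 = {p0, q0}
  B1 = {p1, q1}
p0 ∈ B0, q0 ∈ B0 → same block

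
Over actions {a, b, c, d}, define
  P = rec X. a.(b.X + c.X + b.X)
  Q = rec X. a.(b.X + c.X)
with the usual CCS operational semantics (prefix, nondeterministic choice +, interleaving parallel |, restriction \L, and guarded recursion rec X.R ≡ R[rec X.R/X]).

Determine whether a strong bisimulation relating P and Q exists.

LTS(P): 2 reachable states
  s0 = rec X. a.(b.X + c.X + b.X) | =a=> s1
  s1 = b.(rec X. a.(b.X + c.X + b.X)) + c.(rec X. a.(b.X + c.X + b.X)) + b.(rec X. a.(b.X + c.X + b.X)) | =b=> s0, =c=> s0
LTS(Q): 2 reachable states
  t0 = rec X. a.(b.X + c.X) | =a=> t1
  t1 = b.(rec X. a.(b.X + c.X)) + c.(rec X. a.(b.X + c.X)) | =b=> t0, =c=> t0
Partition-refinement fixed point:
  B0 = {s0, t0}
  B1 = {s1, t1}
s0 ∈ B0, t0 ∈ B0 → same block

YES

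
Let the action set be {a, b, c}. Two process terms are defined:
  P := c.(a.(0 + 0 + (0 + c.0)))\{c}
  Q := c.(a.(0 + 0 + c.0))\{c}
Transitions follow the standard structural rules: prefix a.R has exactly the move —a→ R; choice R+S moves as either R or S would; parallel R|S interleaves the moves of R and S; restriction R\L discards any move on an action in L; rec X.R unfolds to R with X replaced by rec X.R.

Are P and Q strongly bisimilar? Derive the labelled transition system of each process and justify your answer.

P's transition system — 3 states:
  s0 = c.(a.(0 + 0 + (0 + c.0)))\{c} | -c-> s1
  s1 = (a.(0 + 0 + (0 + c.0)))\{c} | -a-> s2
  s2 = (0 + 0 + (0 + c.0))\{c} | ·
Q's transition system — 3 states:
  t0 = c.(a.(0 + 0 + c.0))\{c} | -c-> t1
  t1 = (a.(0 + 0 + c.0))\{c} | -a-> t2
  t2 = (0 + 0 + c.0)\{c} | ·
Partition-refinement fixed point:
  B0 = {s0, t0}
  B1 = {s1, t1}
  B2 = {s2, t2}
s0 ∈ B0, t0 ∈ B0 → same block

bisimilar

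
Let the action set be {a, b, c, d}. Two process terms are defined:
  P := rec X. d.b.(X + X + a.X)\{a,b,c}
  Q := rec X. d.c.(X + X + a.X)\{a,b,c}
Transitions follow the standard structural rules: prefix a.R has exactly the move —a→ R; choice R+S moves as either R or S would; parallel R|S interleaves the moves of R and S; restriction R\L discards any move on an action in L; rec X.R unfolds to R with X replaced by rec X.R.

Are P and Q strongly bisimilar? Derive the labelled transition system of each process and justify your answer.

NO

Reachable graph of P (4 states):
  s0 = rec X. d.b.(X + X + a.X)\{a,b,c} has moves -d-> s1
  s1 = b.((rec X. d.b.(X + X + a.X)\{a,b,c}) + (rec X. d.b.(X + X + a.X)\{a,b,c}) + a.(rec X. d.b.(X + X + a.X)\{a,b,c}))\{a,b,c} has moves -b-> s2
  s2 = ((rec X. d.b.(X + X + a.X)\{a,b,c}) + (rec X. d.b.(X + X + a.X)\{a,b,c}) + a.(rec X. d.b.(X + X + a.X)\{a,b,c}))\{a,b,c} has moves -d-> s3
  s3 = (b.((rec X. d.b.(X + X + a.X)\{a,b,c}) + (rec X. d.b.(X + X + a.X)\{a,b,c}) + a.(rec X. d.b.(X + X + a.X)\{a,b,c}))\{a,b,c})\{a,b,c} has moves deadlocked
Reachable graph of Q (4 states):
  t0 = rec X. d.c.(X + X + a.X)\{a,b,c} has moves -d-> t1
  t1 = c.((rec X. d.c.(X + X + a.X)\{a,b,c}) + (rec X. d.c.(X + X + a.X)\{a,b,c}) + a.(rec X. d.c.(X + X + a.X)\{a,b,c}))\{a,b,c} has moves -c-> t2
  t2 = ((rec X. d.c.(X + X + a.X)\{a,b,c}) + (rec X. d.c.(X + X + a.X)\{a,b,c}) + a.(rec X. d.c.(X + X + a.X)\{a,b,c}))\{a,b,c} has moves -d-> t3
  t3 = (c.((rec X. d.c.(X + X + a.X)\{a,b,c}) + (rec X. d.c.(X + X + a.X)\{a,b,c}) + a.(rec X. d.c.(X + X + a.X)\{a,b,c}))\{a,b,c})\{a,b,c} has moves deadlocked
Coarsest stable partition (strong bisimilarity classes):
  B0 = {s0}
  B1 = {s1}
  B2 = {s2, t2}
  B3 = {s3, t3}
  B4 = {t0}
  B5 = {t1}
s0 ∈ B0, t0 ∈ B4 → different blocks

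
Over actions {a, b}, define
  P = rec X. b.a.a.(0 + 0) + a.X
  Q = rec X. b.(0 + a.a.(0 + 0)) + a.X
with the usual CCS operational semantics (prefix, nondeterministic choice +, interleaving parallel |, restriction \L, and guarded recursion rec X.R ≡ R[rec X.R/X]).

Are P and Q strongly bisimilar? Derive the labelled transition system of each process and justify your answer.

P's transition system — 4 states:
  m0 = rec X. b.a.a.(0 + 0) + a.X | -a-> m0, -b-> m1
  m1 = a.a.(0 + 0) | -a-> m2
  m2 = a.(0 + 0) | -a-> m3
  m3 = 0 + 0 | (no moves)
Q's transition system — 4 states:
  n0 = rec X. b.(0 + a.a.(0 + 0)) + a.X | -a-> n0, -b-> n1
  n1 = 0 + a.a.(0 + 0) | -a-> n2
  n2 = a.(0 + 0) | -a-> n3
  n3 = 0 + 0 | (no moves)
Partition-refinement fixed point:
  B0 = {m0, n0}
  B1 = {m1, n1}
  B2 = {m2, n2}
  B3 = {m3, n3}
m0 ∈ B0, n0 ∈ B0 → same block

bisimilar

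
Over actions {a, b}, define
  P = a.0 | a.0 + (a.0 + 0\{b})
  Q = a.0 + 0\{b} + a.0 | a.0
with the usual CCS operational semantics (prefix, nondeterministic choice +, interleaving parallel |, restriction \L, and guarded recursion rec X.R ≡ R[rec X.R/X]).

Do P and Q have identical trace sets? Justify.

P's transition system — 5 states:
  s0 = a.0 | a.0 + (a.0 + 0\{b}) has moves --a--▸ s1, --a--▸ s2, --a--▸ s3
  s1 = 0 has moves (no moves)
  s2 = 0 | a.0 has moves --a--▸ s4
  s3 = a.0 | 0 has moves --a--▸ s4
  s4 = 0 | 0 has moves (no moves)
Q's transition system — 5 states:
  t0 = a.0 + 0\{b} + a.0 | a.0 has moves --a--▸ t1, --a--▸ t2, --a--▸ t3
  t1 = 0 has moves (no moves)
  t2 = 0 | a.0 has moves --a--▸ t4
  t3 = a.0 | 0 has moves --a--▸ t4
  t4 = 0 | 0 has moves (no moves)
Coarsest stable partition (strong bisimilarity classes):
  B0 = {s0, t0}
  B1 = {s1, s4, t1, t4}
  B2 = {s2, s3, t2, t3}
s0 ∈ B0, t0 ∈ B0 → same block
Bisimilar ⇒ trace-equivalent.

YES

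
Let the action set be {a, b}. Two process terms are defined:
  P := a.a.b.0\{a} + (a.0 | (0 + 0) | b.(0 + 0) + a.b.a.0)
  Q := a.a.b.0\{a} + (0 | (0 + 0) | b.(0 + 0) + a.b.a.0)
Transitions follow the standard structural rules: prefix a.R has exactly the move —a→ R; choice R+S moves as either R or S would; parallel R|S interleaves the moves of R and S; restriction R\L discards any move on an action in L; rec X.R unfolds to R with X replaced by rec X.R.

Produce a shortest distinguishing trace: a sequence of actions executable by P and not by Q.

ba

LTS(P): 10 reachable states
  p0 = a.a.b.0\{a} + (a.0 | (0 + 0) | b.(0 + 0) + a.b.a.0) has moves -a-> p1, -a-> p2, -a-> p3, -b-> p4
  p1 = 0 | (0 + 0) | b.(0 + 0) has moves -b-> p5
  p2 = a.b.0\{a} has moves -a-> p6
  p3 = b.a.0 has moves -b-> p7
  p4 = a.0 | (0 + 0) | (0 + 0) has moves -a-> p5
  p5 = 0 | (0 + 0) | (0 + 0) has moves ·
  p6 = b.0\{a} has moves -b-> p8
  p7 = a.0 has moves -a-> p9
  p8 = 0\{a} has moves ·
  p9 = 0 has moves ·
LTS(Q): 8 reachable states
  q0 = a.a.b.0\{a} + (0 | (0 + 0) | b.(0 + 0) + a.b.a.0) has moves -a-> q1, -a-> q2, -b-> q3
  q1 = a.b.0\{a} has moves -a-> q4
  q2 = b.a.0 has moves -b-> q5
  q3 = 0 | (0 + 0) | (0 + 0) has moves ·
  q4 = b.0\{a} has moves -b-> q6
  q5 = a.0 has moves -a-> q7
  q6 = 0\{a} has moves ·
  q7 = 0 has moves ·
Executing ba from P (initial set {p0}):
  after b @ step 1: {p4}
  after a @ step 2: {p5}
  — P admits the full trace.
Executing ba from Q (initial set {q0}):
  after b @ step 1: {q3}
  after a @ step 2: ∅ (Q stuck)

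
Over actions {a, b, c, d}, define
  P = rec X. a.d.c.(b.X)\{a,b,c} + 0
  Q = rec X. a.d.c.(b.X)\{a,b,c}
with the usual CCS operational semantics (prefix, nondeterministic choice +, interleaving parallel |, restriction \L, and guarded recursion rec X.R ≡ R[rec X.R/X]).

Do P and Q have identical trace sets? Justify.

trace-equivalent

Reachable graph of P (4 states):
  p0 = rec X. a.d.c.(b.X)\{a,b,c} + 0 → —a→ p1
  p1 = d.c.(b.(rec X. a.d.c.(b.X)\{a,b,c} + 0))\{a,b,c} → —d→ p2
  p2 = c.(b.(rec X. a.d.c.(b.X)\{a,b,c} + 0))\{a,b,c} → —c→ p3
  p3 = (b.(rec X. a.d.c.(b.X)\{a,b,c} + 0))\{a,b,c} → deadlocked
Reachable graph of Q (4 states):
  q0 = rec X. a.d.c.(b.X)\{a,b,c} → —a→ q1
  q1 = d.c.(b.(rec X. a.d.c.(b.X)\{a,b,c}))\{a,b,c} → —d→ q2
  q2 = c.(b.(rec X. a.d.c.(b.X)\{a,b,c}))\{a,b,c} → —c→ q3
  q3 = (b.(rec X. a.d.c.(b.X)\{a,b,c}))\{a,b,c} → deadlocked
Partition-refinement fixed point:
  B0 = {p0, q0}
  B1 = {p1, q1}
  B2 = {p2, q2}
  B3 = {p3, q3}
p0 ∈ B0, q0 ∈ B0 → same block
Bisimilar ⇒ trace-equivalent.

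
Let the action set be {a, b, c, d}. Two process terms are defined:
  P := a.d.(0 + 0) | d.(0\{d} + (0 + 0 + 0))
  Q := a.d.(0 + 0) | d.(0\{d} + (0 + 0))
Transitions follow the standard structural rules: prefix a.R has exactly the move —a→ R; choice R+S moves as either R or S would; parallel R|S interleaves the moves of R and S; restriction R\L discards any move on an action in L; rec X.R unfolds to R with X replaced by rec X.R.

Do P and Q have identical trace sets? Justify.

LTS(P): 6 reachable states
  m0 = a.d.(0 + 0) | d.(0\{d} + (0 + 0 + 0)) :: --a--▸ m1, --d--▸ m2
  m1 = d.(0 + 0) | d.(0\{d} + (0 + 0 + 0)) :: --d--▸ m3, --d--▸ m4
  m2 = a.d.(0 + 0) | (0\{d} + (0 + 0 + 0)) :: --a--▸ m4
  m3 = (0 + 0) | d.(0\{d} + (0 + 0 + 0)) :: --d--▸ m5
  m4 = d.(0 + 0) | (0\{d} + (0 + 0 + 0)) :: --d--▸ m5
  m5 = (0 + 0) | (0\{d} + (0 + 0 + 0)) :: (no moves)
LTS(Q): 6 reachable states
  n0 = a.d.(0 + 0) | d.(0\{d} + (0 + 0)) :: --a--▸ n1, --d--▸ n2
  n1 = d.(0 + 0) | d.(0\{d} + (0 + 0)) :: --d--▸ n3, --d--▸ n4
  n2 = a.d.(0 + 0) | (0\{d} + (0 + 0)) :: --a--▸ n4
  n3 = (0 + 0) | d.(0\{d} + (0 + 0)) :: --d--▸ n5
  n4 = d.(0 + 0) | (0\{d} + (0 + 0)) :: --d--▸ n5
  n5 = (0 + 0) | (0\{d} + (0 + 0)) :: (no moves)
Bisimilarity quotient blocks:
  B0 = {m0, n0}
  B1 = {m2, n2}
  B2 = {m3, m4, n3, n4}
  B3 = {m5, n5}
  B4 = {m1, n1}
m0 ∈ B0, n0 ∈ B0 → same block
Bisimilar ⇒ trace-equivalent.

YES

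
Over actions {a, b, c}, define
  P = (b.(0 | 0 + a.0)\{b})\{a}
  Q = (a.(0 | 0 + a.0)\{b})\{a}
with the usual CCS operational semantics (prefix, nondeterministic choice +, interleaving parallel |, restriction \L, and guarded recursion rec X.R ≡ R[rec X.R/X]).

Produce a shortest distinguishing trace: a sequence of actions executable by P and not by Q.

P's transition system — 2 states:
  s0 = (b.(0 | 0 + a.0)\{b})\{a} ⊢ ··b··> s1
  s1 = (0 | 0 + a.0)\{b}\{a} ⊢ (no moves)
Q's transition system — 1 states:
  t0 = (a.(0 | 0 + a.0)\{b})\{a} ⊢ (no moves)
Trace ⟨b⟩ through P, begin at {s0}:
  after b @ step 1: {s1}
  ✓ P
Trace ⟨b⟩ through Q, begin at {t0}:
  after b @ step 1: ∅ (Q stuck)

b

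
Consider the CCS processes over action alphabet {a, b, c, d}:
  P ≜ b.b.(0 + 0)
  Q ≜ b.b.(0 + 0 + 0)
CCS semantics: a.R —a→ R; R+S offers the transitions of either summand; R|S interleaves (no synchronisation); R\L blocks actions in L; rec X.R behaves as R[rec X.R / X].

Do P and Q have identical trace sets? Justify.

YES

Reachable graph of P (3 states):
  m0 = b.b.(0 + 0) ⊢ ··b··> m1
  m1 = b.(0 + 0) ⊢ ··b··> m2
  m2 = 0 + 0 ⊢ ·
Reachable graph of Q (3 states):
  n0 = b.b.(0 + 0 + 0) ⊢ ··b··> n1
  n1 = b.(0 + 0 + 0) ⊢ ··b··> n2
  n2 = 0 + 0 + 0 ⊢ ·
Coarsest stable partition (strong bisimilarity classes):
  B0 = {m0, n0}
  B1 = {m1, n1}
  B2 = {m2, n2}
m0 ∈ B0, n0 ∈ B0 → same block
Bisimilar ⇒ trace-equivalent.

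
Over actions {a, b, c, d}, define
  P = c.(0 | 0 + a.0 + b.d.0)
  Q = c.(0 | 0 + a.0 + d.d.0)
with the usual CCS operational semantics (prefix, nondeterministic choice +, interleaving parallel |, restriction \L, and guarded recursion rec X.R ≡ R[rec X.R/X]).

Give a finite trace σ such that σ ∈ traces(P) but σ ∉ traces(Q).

cb

P's transition system — 4 states:
  u0 = c.(0 | 0 + a.0 + b.d.0) | —c→ u1
  u1 = 0 | 0 + a.0 + b.d.0 | —a→ u2, —b→ u3
  u2 = 0 | ·
  u3 = d.0 | —d→ u2
Q's transition system — 4 states:
  v0 = c.(0 | 0 + a.0 + d.d.0) | —c→ v1
  v1 = 0 | 0 + a.0 + d.d.0 | —a→ v2, —d→ v3
  v2 = 0 | ·
  v3 = d.0 | —d→ v2
Executing cb from P (initial set {u0}):
  after c @ step 1: {u1}
  after b @ step 2: {u3}
  ✓ P
Executing cb from Q (initial set {v0}):
  after c @ step 1: {v1}
  after b @ step 2: ∅  — Q cannot continue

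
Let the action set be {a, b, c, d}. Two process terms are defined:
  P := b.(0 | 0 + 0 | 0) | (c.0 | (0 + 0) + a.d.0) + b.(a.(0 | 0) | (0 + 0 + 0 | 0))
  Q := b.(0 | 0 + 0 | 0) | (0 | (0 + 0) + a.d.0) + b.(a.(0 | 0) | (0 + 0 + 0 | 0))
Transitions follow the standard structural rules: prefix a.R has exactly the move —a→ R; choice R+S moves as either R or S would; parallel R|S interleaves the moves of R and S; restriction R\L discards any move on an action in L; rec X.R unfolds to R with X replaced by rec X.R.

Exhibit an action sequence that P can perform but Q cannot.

c

Reachable graph of P (10 states):
  u0 = b.(0 | 0 + 0 | 0) | (c.0 | (0 + 0) + a.d.0) + b.(a.(0 | 0) | (0 + 0 + 0 | 0)) | —a→ u1, —b→ u2, —b→ u3, —c→ u4
  u1 = b.(0 | 0 + 0 | 0) | d.0 | —b→ u5, —d→ u6
  u2 = (0 | 0 + 0 | 0) | (c.0 | (0 + 0) + a.d.0) | —a→ u5, —c→ u7
  u3 = a.(0 | 0) | (0 + 0 + 0 | 0) | —a→ u8
  u4 = b.(0 | 0 + 0 | 0) | (0 | (0 + 0)) | —b→ u7
  u5 = (0 | 0 + 0 | 0) | d.0 | —d→ u9
  u6 = b.(0 | 0 + 0 | 0) | 0 | —b→ u9
  u7 = (0 | 0 + 0 | 0) | (0 | (0 + 0)) | deadlocked
  u8 = 0 | 0 | (0 + 0 + 0 | 0) | deadlocked
  u9 = (0 | 0 + 0 | 0) | 0 | deadlocked
Reachable graph of Q (8 states):
  v0 = b.(0 | 0 + 0 | 0) | (0 | (0 + 0) + a.d.0) + b.(a.(0 | 0) | (0 + 0 + 0 | 0)) | —a→ v1, —b→ v2, —b→ v3
  v1 = b.(0 | 0 + 0 | 0) | d.0 | —b→ v4, —d→ v5
  v2 = (0 | 0 + 0 | 0) | (0 | (0 + 0) + a.d.0) | —a→ v4
  v3 = a.(0 | 0) | (0 + 0 + 0 | 0) | —a→ v6
  v4 = (0 | 0 + 0 | 0) | d.0 | —d→ v7
  v5 = b.(0 | 0 + 0 | 0) | 0 | —b→ v7
  v6 = 0 | 0 | (0 + 0 + 0 | 0) | deadlocked
  v7 = (0 | 0 + 0 | 0) | 0 | deadlocked
Run σ = ⟨c⟩ on P: start {u0}
  after c @ step 1: {u4}
  P completes σ.
Run σ = ⟨c⟩ on Q: start {v0}
  after c @ step 1: ∅ (Q stuck)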